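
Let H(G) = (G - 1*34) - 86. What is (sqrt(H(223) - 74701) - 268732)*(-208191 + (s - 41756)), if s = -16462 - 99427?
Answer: 98311839952 - 365836*I*sqrt(74598) ≈ 9.8312e+10 - 9.9919e+7*I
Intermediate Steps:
s = -115889
H(G) = -120 + G (H(G) = (G - 34) - 86 = (-34 + G) - 86 = -120 + G)
(sqrt(H(223) - 74701) - 268732)*(-208191 + (s - 41756)) = (sqrt((-120 + 223) - 74701) - 268732)*(-208191 + (-115889 - 41756)) = (sqrt(103 - 74701) - 268732)*(-208191 - 157645) = (sqrt(-74598) - 268732)*(-365836) = (I*sqrt(74598) - 268732)*(-365836) = (-268732 + I*sqrt(74598))*(-365836) = 98311839952 - 365836*I*sqrt(74598)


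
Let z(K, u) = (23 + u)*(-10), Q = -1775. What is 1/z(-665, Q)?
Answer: 1/17520 ≈ 5.7078e-5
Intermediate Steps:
z(K, u) = -230 - 10*u
1/z(-665, Q) = 1/(-230 - 10*(-1775)) = 1/(-230 + 17750) = 1/17520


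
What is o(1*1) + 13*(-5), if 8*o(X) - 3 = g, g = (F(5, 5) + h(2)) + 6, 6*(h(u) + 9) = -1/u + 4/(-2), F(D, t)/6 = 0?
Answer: -6245/96 ≈ -65.052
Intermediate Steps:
F(D, t) = 0 (F(D, t) = 6*0 = 0)
h(u) = -28/3 - 1/(6*u) (h(u) = -9 + (-1/u + 4/(-2))/6 = -9 + (-1/u + 4*(-1/2))/6 = -9 + (-1/u - 2)/6 = -9 + (-2 - 1/u)/6 = -9 + (-1/3 - 1/(6*u)) = -28/3 - 1/(6*u))
g = -41/12 (g = (0 + (1/6)*(-1 - 56*2)/2) + 6 = (0 + (1/6)*(1/2)*(-1 - 112)) + 6 = (0 + (1/6)*(1/2)*(-113)) + 6 = (0 - 113/12) + 6 = -113/12 + 6 = -41/12 ≈ -3.4167)
o(X) = -5/96 (o(X) = 3/8 + (1/8)*(-41/12) = 3/8 - 41/96 = -5/96)
o(1*1) + 13*(-5) = -5/96 + 13*(-5) = -5/96 - 65 = -6245/96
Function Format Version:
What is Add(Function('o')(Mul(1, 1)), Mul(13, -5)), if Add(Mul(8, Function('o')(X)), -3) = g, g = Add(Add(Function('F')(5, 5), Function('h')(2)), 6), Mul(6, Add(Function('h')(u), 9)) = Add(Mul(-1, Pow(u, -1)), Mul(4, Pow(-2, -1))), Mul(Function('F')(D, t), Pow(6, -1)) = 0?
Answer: Rational(-6245, 96) ≈ -65.052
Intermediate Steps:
Function('F')(D, t) = 0 (Function('F')(D, t) = Mul(6, 0) = 0)
Function('h')(u) = Add(Rational(-28, 3), Mul(Rational(-1, 6), Pow(u, -1))) (Function('h')(u) = Add(-9, Mul(Rational(1, 6), Add(Mul(-1, Pow(u, -1)), Mul(4, Pow(-2, -1))))) = Add(-9, Mul(Rational(1, 6), Add(Mul(-1, Pow(u, -1)), Mul(4, Rational(-1, 2))))) = Add(-9, Mul(Rational(1, 6), Add(Mul(-1, Pow(u, -1)), -2))) = Add(-9, Mul(Rational(1, 6), Add(-2, Mul(-1, Pow(u, -1))))) = Add(-9, Add(Rational(-1, 3), Mul(Rational(-1, 6), Pow(u, -1)))) = Add(Rational(-28, 3), Mul(Rational(-1, 6), Pow(u, -1))))
g = Rational(-41, 12) (g = Add(Add(0, Mul(Rational(1, 6), Pow(2, -1), Add(-1, Mul(-56, 2)))), 6) = Add(Add(0, Mul(Rational(1, 6), Rational(1, 2), Add(-1, -112))), 6) = Add(Add(0, Mul(Rational(1, 6), Rational(1, 2), -113)), 6) = Add(Add(0, Rational(-113, 12)), 6) = Add(Rational(-113, 12), 6) = Rational(-41, 12) ≈ -3.4167)
Function('o')(X) = Rational(-5, 96) (Function('o')(X) = Add(Rational(3, 8), Mul(Rational(1, 8), Rational(-41, 12))) = Add(Rational(3, 8), Rational(-41, 96)) = Rational(-5, 96))
Add(Function('o')(Mul(1, 1)), Mul(13, -5)) = Add(Rational(-5, 96), Mul(13, -5)) = Add(Rational(-5, 96), -65) = Rational(-6245, 96)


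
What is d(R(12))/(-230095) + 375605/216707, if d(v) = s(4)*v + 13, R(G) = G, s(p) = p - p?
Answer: 86422015284/49863197165 ≈ 1.7332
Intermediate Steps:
s(p) = 0
d(v) = 13 (d(v) = 0*v + 13 = 0 + 13 = 13)
d(R(12))/(-230095) + 375605/216707 = 13/(-230095) + 375605/216707 = 13*(-1/230095) + 375605*(1/216707) = -13/230095 + 375605/216707 = 86422015284/49863197165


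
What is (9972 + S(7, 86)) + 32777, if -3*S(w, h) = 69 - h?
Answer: 128264/3 ≈ 42755.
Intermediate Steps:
S(w, h) = -23 + h/3 (S(w, h) = -(69 - h)/3 = -23 + h/3)
(9972 + S(7, 86)) + 32777 = (9972 + (-23 + (1/3)*86)) + 32777 = (9972 + (-23 + 86/3)) + 32777 = (9972 + 17/3) + 32777 = 29933/3 + 32777 = 128264/3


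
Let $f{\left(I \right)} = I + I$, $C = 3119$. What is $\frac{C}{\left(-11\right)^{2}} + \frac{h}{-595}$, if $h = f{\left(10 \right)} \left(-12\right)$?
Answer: $\frac{376969}{14399} \approx 26.18$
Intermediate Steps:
$f{\left(I \right)} = 2 I$
$h = -240$ ($h = 2 \cdot 10 \left(-12\right) = 20 \left(-12\right) = -240$)
$\frac{C}{\left(-11\right)^{2}} + \frac{h}{-595} = \frac{3119}{\left(-11\right)^{2}} - \frac{240}{-595} = \frac{3119}{121} - - \frac{48}{119} = 3119 \cdot \frac{1}{121} + \frac{48}{119} = \frac{3119}{121} + \frac{48}{119} = \frac{376969}{14399}$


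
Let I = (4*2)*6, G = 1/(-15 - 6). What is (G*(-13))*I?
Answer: 208/7 ≈ 29.714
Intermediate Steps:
G = -1/21 (G = 1/(-21) = -1/21 ≈ -0.047619)
I = 48 (I = 8*6 = 48)
(G*(-13))*I = -1/21*(-13)*48 = (13/21)*48 = 208/7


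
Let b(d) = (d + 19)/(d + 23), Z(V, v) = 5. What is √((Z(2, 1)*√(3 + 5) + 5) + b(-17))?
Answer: √(48 + 90*√2)/3 ≈ 4.4131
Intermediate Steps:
b(d) = (19 + d)/(23 + d)
√((Z(2, 1)*√(3 + 5) + 5) + b(-17)) = √((5*√(3 + 5) + 5) + (19 - 17)/(23 - 17)) = √((5*√8 + 5) + 2/6) = √((5*(2*√2) + 5) + (⅙)*2) = √((10*√2 + 5) + ⅓) = √((5 + 10*√2) + ⅓) = √(16/3 + 10*√2)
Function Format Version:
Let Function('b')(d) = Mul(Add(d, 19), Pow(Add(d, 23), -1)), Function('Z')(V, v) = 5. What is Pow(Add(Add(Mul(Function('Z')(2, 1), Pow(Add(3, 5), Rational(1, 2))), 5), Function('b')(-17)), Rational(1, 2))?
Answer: Mul(Rational(1, 3), Pow(Add(48, Mul(90, Pow(2, Rational(1, 2)))), Rational(1, 2))) ≈ 4.4131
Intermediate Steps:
Function('b')(d) = Mul(Pow(Add(23, d), -1), Add(19, d)) (Function('b')(d) = Mul(Add(19, d), Pow(Add(23, d), -1)) = Mul(Pow(Add(23, d), -1), Add(19, d)))
Pow(Add(Add(Mul(Function('Z')(2, 1), Pow(Add(3, 5), Rational(1, 2))), 5), Function('b')(-17)), Rational(1, 2)) = Pow(Add(Add(Mul(5, Pow(Add(3, 5), Rational(1, 2))), 5), Mul(Pow(Add(23, -17), -1), Add(19, -17))), Rational(1, 2)) = Pow(Add(Add(Mul(5, Pow(8, Rational(1, 2))), 5), Mul(Pow(6, -1), 2)), Rational(1, 2)) = Pow(Add(Add(Mul(5, Mul(2, Pow(2, Rational(1, 2)))), 5), Mul(Rational(1, 6), 2)), Rational(1, 2)) = Pow(Add(Add(Mul(10, Pow(2, Rational(1, 2))), 5), Rational(1, 3)), Rational(1, 2)) = Pow(Add(Add(5, Mul(10, Pow(2, Rational(1, 2)))), Rational(1, 3)), Rational(1, 2)) = Pow(Add(Rational(16, 3), Mul(10, Pow(2, Rational(1, 2)))), Rational(1, 2))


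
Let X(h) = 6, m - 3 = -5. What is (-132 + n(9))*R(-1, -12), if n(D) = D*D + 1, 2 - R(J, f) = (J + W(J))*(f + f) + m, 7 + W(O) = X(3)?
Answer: 2200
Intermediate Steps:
m = -2 (m = 3 - 5 = -2)
W(O) = -1 (W(O) = -7 + 6 = -1)
R(J, f) = 4 - 2*f*(-1 + J) (R(J, f) = 2 - ((J - 1)*(f + f) - 2) = 2 - ((-1 + J)*(2*f) - 2) = 2 - (2*f*(-1 + J) - 2) = 2 - (-2 + 2*f*(-1 + J)) = 2 + (2 - 2*f*(-1 + J)) = 4 - 2*f*(-1 + J))
n(D) = 1 + D**2 (n(D) = D**2 + 1 = 1 + D**2)
(-132 + n(9))*R(-1, -12) = (-132 + (1 + 9**2))*(4 + 2*(-12) - 2*(-1)*(-12)) = (-132 + (1 + 81))*(4 - 24 - 24) = (-132 + 82)*(-44) = -50*(-44) = 2200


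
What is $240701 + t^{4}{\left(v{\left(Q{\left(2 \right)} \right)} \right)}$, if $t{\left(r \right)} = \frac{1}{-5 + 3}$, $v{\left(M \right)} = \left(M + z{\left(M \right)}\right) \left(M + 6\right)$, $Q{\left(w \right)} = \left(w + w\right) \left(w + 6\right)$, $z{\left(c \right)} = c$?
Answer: $\frac{3851217}{16} \approx 2.407 \cdot 10^{5}$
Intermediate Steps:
$Q{\left(w \right)} = 2 w \left(6 + w\right)$
$v{\left(M \right)} = 2 M \left(6 + M\right)$ ($v{\left(M \right)} = \left(M + M\right) \left(M + 6\right) = 2 M \left(6 + M\right)$)
$t{\left(r \right)} = - \frac{1}{2}$ ($t{\left(r \right)} = \frac{1}{-2} = - \frac{1}{2}$)
$240701 + t^{4}{\left(v{\left(Q{\left(2 \right)} \right)} \right)} = 240701 + \left(- \frac{1}{2}\right)^{4} = 240701 + \frac{1}{16} = \frac{3851217}{16}$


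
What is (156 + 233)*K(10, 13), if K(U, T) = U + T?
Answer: 8947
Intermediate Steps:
K(U, T) = T + U
(156 + 233)*K(10, 13) = (156 + 233)*(13 + 10) = 389*23 = 8947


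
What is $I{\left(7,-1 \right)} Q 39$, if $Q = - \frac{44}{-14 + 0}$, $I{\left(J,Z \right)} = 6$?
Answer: $\frac{5148}{7} \approx 735.43$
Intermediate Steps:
$Q = \frac{22}{7}$ ($Q = - \frac{44}{-14} = \left(-44\right) \left(- \frac{1}{14}\right) = \frac{22}{7} \approx 3.1429$)
$I{\left(7,-1 \right)} Q 39 = 6 \cdot \frac{22}{7} \cdot 39 = \frac{132}{7} \cdot 39 = \frac{5148}{7}$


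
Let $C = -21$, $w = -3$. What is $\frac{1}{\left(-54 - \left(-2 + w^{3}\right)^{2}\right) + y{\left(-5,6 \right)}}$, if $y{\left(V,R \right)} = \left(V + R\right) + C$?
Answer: $- \frac{1}{915} \approx -0.0010929$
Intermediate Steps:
$y{\left(V,R \right)} = -21 + R + V$ ($y{\left(V,R \right)} = \left(V + R\right) - 21 = \left(R + V\right) - 21 = -21 + R + V$)
$\frac{1}{\left(-54 - \left(-2 + w^{3}\right)^{2}\right) + y{\left(-5,6 \right)}} = \frac{1}{\left(-54 - \left(-2 + \left(-3\right)^{3}\right)^{2}\right) - 20} = \frac{1}{\left(-54 - \left(-2 - 27\right)^{2}\right) - 20} = \frac{1}{\left(-54 - \left(-29\right)^{2}\right) - 20} = \frac{1}{\left(-54 - 841\right) - 20} = \frac{1}{-895 - 20} = \frac{1}{-915} = - \frac{1}{915}$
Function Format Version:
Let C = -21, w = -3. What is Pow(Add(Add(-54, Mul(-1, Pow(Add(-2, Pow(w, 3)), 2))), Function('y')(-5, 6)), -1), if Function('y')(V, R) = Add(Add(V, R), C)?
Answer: Rational(-1, 915) ≈ -0.0010929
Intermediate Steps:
Function('y')(V, R) = Add(-21, R, V) (Function('y')(V, R) = Add(Add(V, R), -21) = Add(Add(R, V), -21) = Add(-21, R, V))
Pow(Add(Add(-54, Mul(-1, Pow(Add(-2, Pow(w, 3)), 2))), Function('y')(-5, 6)), -1) = Pow(Add(Add(-54, Mul(-1, Pow(Add(-2, Pow(-3, 3)), 2))), Add(-21, 6, -5)), -1) = Pow(Add(Add(-54, Mul(-1, Pow(Add(-2, -27), 2))), -20), -1) = Pow(Add(Add(-54, Mul(-1, Pow(-29, 2))), -20), -1) = Pow(Add(Add(-54, Mul(-1, 841)), -20), -1) = Pow(Add(Add(-54, -841), -20), -1) = Pow(Add(-895, -20), -1) = Pow(-915, -1) = Rational(-1, 915)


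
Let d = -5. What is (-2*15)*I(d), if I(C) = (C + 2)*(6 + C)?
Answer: 90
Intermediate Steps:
I(C) = (2 + C)*(6 + C)
(-2*15)*I(d) = (-2*15)*(12 + (-5)**2 + 8*(-5)) = -30*(12 + 25 - 40) = -30*(-3) = 90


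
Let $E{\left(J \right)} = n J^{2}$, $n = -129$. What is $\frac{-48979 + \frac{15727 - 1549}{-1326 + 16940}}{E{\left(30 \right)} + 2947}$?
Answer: $\frac{382371964}{883385471} \approx 0.43285$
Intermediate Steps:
$E{\left(J \right)} = - 129 J^{2}$
$\frac{-48979 + \frac{15727 - 1549}{-1326 + 16940}}{E{\left(30 \right)} + 2947} = \frac{-48979 + \frac{15727 - 1549}{-1326 + 16940}}{- 129 \cdot 30^{2} + 2947} = \frac{-48979 + \frac{14178}{15614}}{\left(-129\right) 900 + 2947} = \frac{-48979 + 14178 \cdot \frac{1}{15614}}{-116100 + 2947} = \frac{-48979 + \frac{7089}{7807}}{-113153} = \left(- \frac{382371964}{7807}\right) \left(- \frac{1}{113153}\right) = \frac{382371964}{883385471}$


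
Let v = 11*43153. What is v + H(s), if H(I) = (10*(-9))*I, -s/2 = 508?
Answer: 566123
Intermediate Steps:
s = -1016 (s = -2*508 = -1016)
v = 474683
H(I) = -90*I
v + H(s) = 474683 - 90*(-1016) = 474683 + 91440 = 566123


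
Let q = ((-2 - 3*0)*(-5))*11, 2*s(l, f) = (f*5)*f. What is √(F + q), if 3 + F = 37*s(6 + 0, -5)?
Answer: √9678/2 ≈ 49.188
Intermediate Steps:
s(l, f) = 5*f²/2 (s(l, f) = ((f*5)*f)/2 = ((5*f)*f)/2 = (5*f²)/2 = 5*f²/2)
F = 4619/2 (F = -3 + 37*((5/2)*(-5)²) = -3 + 37*((5/2)*25) = -3 + 37*(125/2) = -3 + 4625/2 = 4619/2 ≈ 2309.5)
q = 110 (q = ((-2 + 0)*(-5))*11 = -2*(-5)*11 = 10*11 = 110)
√(F + q) = √(4619/2 + 110) = √(4839/2) = √9678/2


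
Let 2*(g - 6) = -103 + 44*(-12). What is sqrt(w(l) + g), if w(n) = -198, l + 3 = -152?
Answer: I*sqrt(2030)/2 ≈ 22.528*I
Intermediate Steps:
l = -155 (l = -3 - 152 = -155)
g = -619/2 (g = 6 + (-103 + 44*(-12))/2 = 6 + (-103 - 528)/2 = 6 + (1/2)*(-631) = 6 - 631/2 = -619/2 ≈ -309.50)
sqrt(w(l) + g) = sqrt(-198 - 619/2) = sqrt(-1015/2) = I*sqrt(2030)/2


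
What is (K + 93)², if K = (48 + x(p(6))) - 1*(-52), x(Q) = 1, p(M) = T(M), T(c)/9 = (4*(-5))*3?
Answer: 37636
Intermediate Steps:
T(c) = -540 (T(c) = 9*((4*(-5))*3) = 9*(-20*3) = 9*(-60) = -540)
p(M) = -540
K = 101 (K = (48 + 1) - 1*(-52) = 49 + 52 = 101)
(K + 93)² = (101 + 93)² = 194² = 37636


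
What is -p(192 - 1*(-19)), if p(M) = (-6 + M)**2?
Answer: -42025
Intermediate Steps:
-p(192 - 1*(-19)) = -(-6 + (192 - 1*(-19)))**2 = -(-6 + (192 + 19))**2 = -(-6 + 211)**2 = -1*205**2 = -1*42025 = -42025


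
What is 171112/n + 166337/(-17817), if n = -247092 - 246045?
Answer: -28358543891/2928740643 ≈ -9.6828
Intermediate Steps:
n = -493137
171112/n + 166337/(-17817) = 171112/(-493137) + 166337/(-17817) = 171112*(-1/493137) + 166337*(-1/17817) = -171112/493137 - 166337/17817 = -28358543891/2928740643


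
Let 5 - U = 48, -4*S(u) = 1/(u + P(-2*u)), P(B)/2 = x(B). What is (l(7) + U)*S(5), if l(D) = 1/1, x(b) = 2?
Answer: 7/6 ≈ 1.1667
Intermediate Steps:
P(B) = 4 (P(B) = 2*2 = 4)
S(u) = -1/(4*(4 + u)) (S(u) = -1/(4*(u + 4)) = -1/(4*(4 + u)))
U = -43 (U = 5 - 1*48 = 5 - 48 = -43)
l(D) = 1
(l(7) + U)*S(5) = (1 - 43)*(-1/(16 + 4*5)) = -(-42)/(16 + 20) = -(-42)/36 = -42*(-1/36) = 7/6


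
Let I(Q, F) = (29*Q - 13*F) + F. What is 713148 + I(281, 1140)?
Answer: 707617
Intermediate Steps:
I(Q, F) = -12*F + 29*Q (I(Q, F) = (-13*F + 29*Q) + F = -12*F + 29*Q)
713148 + I(281, 1140) = 713148 + (-12*1140 + 29*281) = 713148 + (-13680 + 8149) = 713148 - 5531 = 707617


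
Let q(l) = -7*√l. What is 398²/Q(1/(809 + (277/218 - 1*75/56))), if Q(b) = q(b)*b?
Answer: -195538530917*√7534956142/32601464 ≈ -5.2064e+8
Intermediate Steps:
Q(b) = -7*b^(3/2) (Q(b) = (-7*√b)*b = -7*b^(3/2))
398²/Q(1/(809 + (277/218 - 1*75/56))) = 398²/((-7/(809 + (277/218 - 1*75/56))^(3/2))) = 158404/((-7/(809 + (277*(1/218) - 75*1/56))^(3/2))) = 158404/((-7/(809 + (277/218 - 75/56))^(3/2))) = 158404/((-7/(809 - 419/6104)^(3/2))) = 158404/((-7*12208*√7534956142/24381049172089)) = 158404/((-85456*√7534956142/24381049172089)) = 158404*(-4937717*√7534956142/130405856) = -195538530917*√7534956142/32601464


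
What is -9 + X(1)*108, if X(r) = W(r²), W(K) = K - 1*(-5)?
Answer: 639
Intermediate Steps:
W(K) = 5 + K (W(K) = K + 5 = 5 + K)
X(r) = 5 + r²
-9 + X(1)*108 = -9 + (5 + 1²)*108 = -9 + (5 + 1)*108 = -9 + 6*108 = -9 + 648 = 639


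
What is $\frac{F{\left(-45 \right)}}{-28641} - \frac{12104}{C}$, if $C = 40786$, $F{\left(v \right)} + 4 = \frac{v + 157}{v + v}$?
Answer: $- \frac{7795277192}{26283416085} \approx -0.29659$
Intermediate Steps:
$F{\left(v \right)} = -4 + \frac{157 + v}{2 v}$ ($F{\left(v \right)} = -4 + \frac{v + 157}{v + v} = -4 + \frac{157 + v}{2 v}$)
$\frac{F{\left(-45 \right)}}{-28641} - \frac{12104}{C} = \frac{\frac{1}{2} \frac{1}{-45} \left(157 - -315\right)}{-28641} - \frac{12104}{40786} = \frac{1}{2} \left(- \frac{1}{45}\right) \left(157 + 315\right) \left(- \frac{1}{28641}\right) - \frac{6052}{20393} = \frac{1}{2} \left(- \frac{1}{45}\right) 472 \left(- \frac{1}{28641}\right) - \frac{6052}{20393} = \left(- \frac{236}{45}\right) \left(- \frac{1}{28641}\right) - \frac{6052}{20393} = \frac{236}{1288845} - \frac{6052}{20393} = - \frac{7795277192}{26283416085}$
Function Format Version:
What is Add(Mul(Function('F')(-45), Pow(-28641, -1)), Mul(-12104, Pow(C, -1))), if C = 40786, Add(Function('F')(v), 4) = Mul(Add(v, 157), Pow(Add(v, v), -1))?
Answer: Rational(-7795277192, 26283416085) ≈ -0.29659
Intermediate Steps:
Function('F')(v) = Add(-4, Mul(Rational(1, 2), Pow(v, -1), Add(157, v))) (Function('F')(v) = Add(-4, Mul(Add(v, 157), Pow(Add(v, v), -1))) = Add(-4, Mul(Add(157, v), Pow(Mul(2, v), -1))) = Add(-4, Mul(Add(157, v), Mul(Rational(1, 2), Pow(v, -1)))) = Add(-4, Mul(Rational(1, 2), Pow(v, -1), Add(157, v))))
Add(Mul(Function('F')(-45), Pow(-28641, -1)), Mul(-12104, Pow(C, -1))) = Add(Mul(Mul(Rational(1, 2), Pow(-45, -1), Add(157, Mul(-7, -45))), Pow(-28641, -1)), Mul(-12104, Pow(40786, -1))) = Add(Mul(Mul(Rational(1, 2), Rational(-1, 45), Add(157, 315)), Rational(-1, 28641)), Mul(-12104, Rational(1, 40786))) = Add(Mul(Mul(Rational(1, 2), Rational(-1, 45), 472), Rational(-1, 28641)), Rational(-6052, 20393)) = Add(Mul(Rational(-236, 45), Rational(-1, 28641)), Rational(-6052, 20393)) = Add(Rational(236, 1288845), Rational(-6052, 20393)) = Rational(-7795277192, 26283416085)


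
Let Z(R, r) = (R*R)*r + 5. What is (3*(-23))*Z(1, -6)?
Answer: 69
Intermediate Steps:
Z(R, r) = 5 + r*R**2 (Z(R, r) = R**2*r + 5 = r*R**2 + 5 = 5 + r*R**2)
(3*(-23))*Z(1, -6) = (3*(-23))*(5 - 6*1**2) = -69*(5 - 6*1) = -69*(5 - 6) = -69*(-1) = 69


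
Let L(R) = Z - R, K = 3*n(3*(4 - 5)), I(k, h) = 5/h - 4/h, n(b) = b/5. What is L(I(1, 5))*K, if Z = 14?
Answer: -621/25 ≈ -24.840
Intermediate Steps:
n(b) = b/5 (n(b) = b*(⅕) = b/5)
I(k, h) = 1/h
K = -9/5 (K = 3*((3*(4 - 5))/5) = 3*((3*(-1))/5) = 3*((⅕)*(-3)) = 3*(-⅗) = -9/5 ≈ -1.8000)
L(R) = 14 - R
L(I(1, 5))*K = (14 - 1/5)*(-9/5) = (14 - 1*⅕)*(-9/5) = (14 - ⅕)*(-9/5) = (69/5)*(-9/5) = -621/25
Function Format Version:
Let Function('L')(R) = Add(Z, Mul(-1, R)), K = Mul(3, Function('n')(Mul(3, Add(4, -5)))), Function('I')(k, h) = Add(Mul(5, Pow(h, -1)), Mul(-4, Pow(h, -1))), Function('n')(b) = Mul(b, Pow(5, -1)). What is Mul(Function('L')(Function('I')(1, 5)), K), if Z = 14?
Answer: Rational(-621, 25) ≈ -24.840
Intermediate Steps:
Function('n')(b) = Mul(Rational(1, 5), b) (Function('n')(b) = Mul(b, Rational(1, 5)) = Mul(Rational(1, 5), b))
Function('I')(k, h) = Pow(h, -1)
K = Rational(-9, 5) (K = Mul(3, Mul(Rational(1, 5), Mul(3, Add(4, -5)))) = Mul(3, Mul(Rational(1, 5), Mul(3, -1))) = Mul(3, Mul(Rational(1, 5), -3)) = Mul(3, Rational(-3, 5)) = Rational(-9, 5) ≈ -1.8000)
Function('L')(R) = Add(14, Mul(-1, R))
Mul(Function('L')(Function('I')(1, 5)), K) = Mul(Add(14, Mul(-1, Pow(5, -1))), Rational(-9, 5)) = Mul(Add(14, Mul(-1, Rational(1, 5))), Rational(-9, 5)) = Mul(Add(14, Rational(-1, 5)), Rational(-9, 5)) = Mul(Rational(69, 5), Rational(-9, 5)) = Rational(-621, 25)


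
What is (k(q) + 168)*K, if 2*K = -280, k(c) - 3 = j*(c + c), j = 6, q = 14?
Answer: -47460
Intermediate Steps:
k(c) = 3 + 12*c (k(c) = 3 + 6*(c + c) = 3 + 6*(2*c) = 3 + 12*c)
K = -140 (K = (1/2)*(-280) = -140)
(k(q) + 168)*K = ((3 + 12*14) + 168)*(-140) = ((3 + 168) + 168)*(-140) = (171 + 168)*(-140) = 339*(-140) = -47460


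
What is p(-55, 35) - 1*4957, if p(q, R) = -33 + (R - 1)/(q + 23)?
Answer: -79857/16 ≈ -4991.1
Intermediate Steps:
p(q, R) = -33 + (-1 + R)/(23 + q)
p(-55, 35) - 1*4957 = (-760 + 35 - 33*(-55))/(23 - 55) - 1*4957 = (-760 + 35 + 1815)/(-32) - 4957 = -1/32*1090 - 4957 = -545/16 - 4957 = -79857/16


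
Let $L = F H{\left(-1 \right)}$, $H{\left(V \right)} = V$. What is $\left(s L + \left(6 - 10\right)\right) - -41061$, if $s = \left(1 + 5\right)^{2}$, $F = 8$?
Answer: $40769$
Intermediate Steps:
$s = 36$ ($s = 6^{2} = 36$)
$L = -8$ ($L = 8 \left(-1\right) = -8$)
$\left(s L + \left(6 - 10\right)\right) - -41061 = \left(36 \left(-8\right) + \left(6 - 10\right)\right) - -41061 = \left(-288 + \left(6 - 10\right)\right) + 41061 = \left(-288 - 4\right) + 41061 = -292 + 41061 = 40769$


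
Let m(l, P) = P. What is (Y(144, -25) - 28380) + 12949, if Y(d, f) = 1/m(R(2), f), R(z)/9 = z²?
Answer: -385776/25 ≈ -15431.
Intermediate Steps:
R(z) = 9*z²
Y(d, f) = 1/f
(Y(144, -25) - 28380) + 12949 = (1/(-25) - 28380) + 12949 = (-1/25 - 28380) + 12949 = -709501/25 + 12949 = -385776/25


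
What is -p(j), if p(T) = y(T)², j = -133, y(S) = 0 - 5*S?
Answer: -442225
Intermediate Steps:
y(S) = -5*S
p(T) = 25*T² (p(T) = (-5*T)² = 25*T²)
-p(j) = -25*(-133)² = -25*17689 = -1*442225 = -442225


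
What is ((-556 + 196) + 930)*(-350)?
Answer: -199500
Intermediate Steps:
((-556 + 196) + 930)*(-350) = (-360 + 930)*(-350) = 570*(-350) = -199500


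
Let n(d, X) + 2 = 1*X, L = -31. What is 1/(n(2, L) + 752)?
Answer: 1/719 ≈ 0.0013908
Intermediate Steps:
n(d, X) = -2 + X (n(d, X) = -2 + 1*X = -2 + X)
1/(n(2, L) + 752) = 1/((-2 - 31) + 752) = 1/(-33 + 752) = 1/719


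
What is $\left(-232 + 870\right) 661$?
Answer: $421718$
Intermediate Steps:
$\left(-232 + 870\right) 661 = 638 \cdot 661 = 421718$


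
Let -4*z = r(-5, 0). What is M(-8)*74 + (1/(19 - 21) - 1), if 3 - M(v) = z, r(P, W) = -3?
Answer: 165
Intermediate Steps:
z = ¾ (z = -¼*(-3) = ¾ ≈ 0.75000)
M(v) = 9/4 (M(v) = 3 - 1*¾ = 3 - ¾ = 9/4)
M(-8)*74 + (1/(19 - 21) - 1) = (9/4)*74 + (1/(19 - 21) - 1) = 333/2 + (1/(-2) - 1) = 333/2 + (-½ - 1) = 333/2 - 3/2 = 165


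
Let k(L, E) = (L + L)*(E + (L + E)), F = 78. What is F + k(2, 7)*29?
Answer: 1934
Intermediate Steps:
k(L, E) = 2*L*(L + 2*E) (k(L, E) = (2*L)*(E + (E + L)) = (2*L)*(L + 2*E) = 2*L*(L + 2*E))
F + k(2, 7)*29 = 78 + (2*2*(2 + 2*7))*29 = 78 + (2*2*(2 + 14))*29 = 78 + (2*2*16)*29 = 78 + 64*29 = 78 + 1856 = 1934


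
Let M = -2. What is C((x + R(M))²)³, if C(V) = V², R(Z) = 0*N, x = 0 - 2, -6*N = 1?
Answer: 4096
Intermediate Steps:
N = -⅙ (N = -⅙*1 = -⅙ ≈ -0.16667)
x = -2
R(Z) = 0 (R(Z) = 0*(-⅙) = 0)
C((x + R(M))²)³ = (((-2 + 0)²)²)³ = (((-2)²)²)³ = (4²)³ = 16³ = 4096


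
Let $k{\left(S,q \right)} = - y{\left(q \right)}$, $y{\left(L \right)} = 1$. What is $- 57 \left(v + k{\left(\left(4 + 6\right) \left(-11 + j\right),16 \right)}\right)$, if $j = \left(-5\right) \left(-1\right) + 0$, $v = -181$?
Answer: $10374$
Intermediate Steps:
$j = 5$ ($j = 5 + 0 = 5$)
$k{\left(S,q \right)} = -1$ ($k{\left(S,q \right)} = \left(-1\right) 1 = -1$)
$- 57 \left(v + k{\left(\left(4 + 6\right) \left(-11 + j\right),16 \right)}\right) = - 57 \left(-181 - 1\right) = \left(-57\right) \left(-182\right) = 10374$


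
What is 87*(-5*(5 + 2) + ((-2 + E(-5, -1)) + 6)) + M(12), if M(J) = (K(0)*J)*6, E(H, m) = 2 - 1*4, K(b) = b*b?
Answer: -2871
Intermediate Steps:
K(b) = b²
E(H, m) = -2 (E(H, m) = 2 - 4 = -2)
M(J) = 0 (M(J) = (0²*J)*6 = (0*J)*6 = 0*6 = 0)
87*(-5*(5 + 2) + ((-2 + E(-5, -1)) + 6)) + M(12) = 87*(-5*(5 + 2) + ((-2 - 2) + 6)) + 0 = 87*(-5*7 + (-4 + 6)) + 0 = 87*(-35 + 2) + 0 = 87*(-33) + 0 = -2871 + 0 = -2871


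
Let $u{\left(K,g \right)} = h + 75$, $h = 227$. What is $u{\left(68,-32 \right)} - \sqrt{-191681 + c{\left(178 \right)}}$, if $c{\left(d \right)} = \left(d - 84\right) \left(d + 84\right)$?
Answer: $302 - i \sqrt{167053} \approx 302.0 - 408.72 i$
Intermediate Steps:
$c{\left(d \right)} = \left(-84 + d\right) \left(84 + d\right)$
$u{\left(K,g \right)} = 302$ ($u{\left(K,g \right)} = 227 + 75 = 302$)
$u{\left(68,-32 \right)} - \sqrt{-191681 + c{\left(178 \right)}} = 302 - \sqrt{-191681 - \left(7056 - 178^{2}\right)} = 302 - \sqrt{-191681 + \left(-7056 + 31684\right)} = 302 - \sqrt{-191681 + 24628} = 302 - \sqrt{-167053} = 302 - i \sqrt{167053}$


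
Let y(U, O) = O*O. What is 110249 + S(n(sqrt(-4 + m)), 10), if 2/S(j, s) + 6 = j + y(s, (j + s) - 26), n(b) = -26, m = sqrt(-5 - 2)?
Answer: 95475635/866 ≈ 1.1025e+5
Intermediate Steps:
m = I*sqrt(7) (m = sqrt(-7) = I*sqrt(7) ≈ 2.6458*I)
y(U, O) = O**2
S(j, s) = 2/(-6 + j + (-26 + j + s)**2) (S(j, s) = 2/(-6 + (j + ((j + s) - 26)**2)) = 2/(-6 + (j + (-26 + j + s)**2)) = 2/(-6 + j + (-26 + j + s)**2))
110249 + S(n(sqrt(-4 + m)), 10) = 110249 + 2/(-6 - 26 + (-26 - 26 + 10)**2) = 110249 + 2/(-6 - 26 + (-42)**2) = 110249 + 2/(-6 - 26 + 1764) = 110249 + 2/1732 = 110249 + 2*(1/1732) = 110249 + 1/866 = 95475635/866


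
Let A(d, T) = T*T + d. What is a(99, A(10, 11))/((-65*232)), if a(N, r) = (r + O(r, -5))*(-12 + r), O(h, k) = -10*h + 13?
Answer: 69377/7540 ≈ 9.2012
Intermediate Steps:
A(d, T) = d + T² (A(d, T) = T² + d = d + T²)
O(h, k) = 13 - 10*h
a(N, r) = (-12 + r)*(13 - 9*r) (a(N, r) = (r + (13 - 10*r))*(-12 + r) = (13 - 9*r)*(-12 + r) = (-12 + r)*(13 - 9*r))
a(99, A(10, 11))/((-65*232)) = (-156 - 9*(10 + 11²)² + 121*(10 + 11²))/((-65*232)) = (-156 - 9*(10 + 121)² + 121*(10 + 121))/(-15080) = (-156 - 9*131² + 121*131)*(-1/15080) = (-156 - 9*17161 + 15851)*(-1/15080) = (-156 - 154449 + 15851)*(-1/15080) = -138754*(-1/15080) = 69377/7540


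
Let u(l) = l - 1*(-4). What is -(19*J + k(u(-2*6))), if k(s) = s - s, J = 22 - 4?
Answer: -342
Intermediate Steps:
J = 18
u(l) = 4 + l (u(l) = l + 4 = 4 + l)
k(s) = 0
-(19*J + k(u(-2*6))) = -(19*18 + 0) = -(342 + 0) = -1*342 = -342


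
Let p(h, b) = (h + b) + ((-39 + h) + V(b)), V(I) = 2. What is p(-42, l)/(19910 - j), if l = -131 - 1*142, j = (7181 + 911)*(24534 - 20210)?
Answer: 197/17484949 ≈ 1.1267e-5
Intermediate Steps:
j = 34989808 (j = 8092*4324 = 34989808)
l = -273 (l = -131 - 142 = -273)
p(h, b) = -37 + b + 2*h (p(h, b) = (h + b) + ((-39 + h) + 2) = (b + h) + (-37 + h) = -37 + b + 2*h)
p(-42, l)/(19910 - j) = (-37 - 273 + 2*(-42))/(19910 - 1*34989808) = (-37 - 273 - 84)/(19910 - 34989808) = -394/(-34969898) = -394*(-1/34969898) = 197/17484949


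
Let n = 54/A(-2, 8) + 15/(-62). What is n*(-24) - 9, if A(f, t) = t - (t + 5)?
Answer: 39681/155 ≈ 256.01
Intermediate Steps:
A(f, t) = -5 (A(f, t) = t - (5 + t) = t + (-5 - t) = -5)
n = -3423/310 (n = 54/(-5) + 15/(-62) = 54*(-1/5) + 15*(-1/62) = -54/5 - 15/62 = -3423/310 ≈ -11.042)
n*(-24) - 9 = -3423/310*(-24) - 9 = 41076/155 - 9 = 39681/155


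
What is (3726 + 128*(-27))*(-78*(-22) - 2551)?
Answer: -225450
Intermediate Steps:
(3726 + 128*(-27))*(-78*(-22) - 2551) = (3726 - 3456)*(1716 - 2551) = 270*(-835) = -225450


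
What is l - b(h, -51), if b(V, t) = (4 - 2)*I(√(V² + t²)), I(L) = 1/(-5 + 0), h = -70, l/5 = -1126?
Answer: -28148/5 ≈ -5629.6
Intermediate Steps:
l = -5630 (l = 5*(-1126) = -5630)
I(L) = -⅕ (I(L) = 1/(-5) = -⅕)
b(V, t) = -⅖ (b(V, t) = (4 - 2)*(-⅕) = 2*(-⅕) = -⅖)
l - b(h, -51) = -5630 - 1*(-⅖) = -5630 + ⅖ = -28148/5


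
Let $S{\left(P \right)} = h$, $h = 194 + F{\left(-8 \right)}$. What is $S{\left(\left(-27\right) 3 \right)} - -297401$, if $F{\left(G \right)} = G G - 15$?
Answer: $297644$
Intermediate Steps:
$F{\left(G \right)} = -15 + G^{2}$ ($F{\left(G \right)} = G^{2} - 15 = -15 + G^{2}$)
$h = 243$ ($h = 194 - \left(15 - \left(-8\right)^{2}\right) = 194 + \left(-15 + 64\right) = 194 + 49 = 243$)
$S{\left(P \right)} = 243$
$S{\left(\left(-27\right) 3 \right)} - -297401 = 243 - -297401 = 243 + 297401 = 297644$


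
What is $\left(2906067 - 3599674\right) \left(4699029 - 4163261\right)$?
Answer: $-371612435176$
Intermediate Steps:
$\left(2906067 - 3599674\right) \left(4699029 - 4163261\right) = \left(-693607\right) 535768 = -371612435176$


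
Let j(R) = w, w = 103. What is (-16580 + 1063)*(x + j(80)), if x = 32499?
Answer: -505885234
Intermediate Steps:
j(R) = 103
(-16580 + 1063)*(x + j(80)) = (-16580 + 1063)*(32499 + 103) = -15517*32602 = -505885234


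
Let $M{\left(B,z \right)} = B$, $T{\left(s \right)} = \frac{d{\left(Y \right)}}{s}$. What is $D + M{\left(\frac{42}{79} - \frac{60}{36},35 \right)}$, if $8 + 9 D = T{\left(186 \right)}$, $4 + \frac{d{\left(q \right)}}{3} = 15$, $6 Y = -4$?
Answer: $- \frac{88349}{44082} \approx -2.0042$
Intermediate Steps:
$Y = - \frac{2}{3}$ ($Y = \frac{1}{6} \left(-4\right) = - \frac{2}{3} \approx -0.66667$)
$d{\left(q \right)} = 33$ ($d{\left(q \right)} = -12 + 3 \cdot 15 = -12 + 45 = 33$)
$T{\left(s \right)} = \frac{33}{s}$
$D = - \frac{485}{558}$ ($D = - \frac{8}{9} + \frac{33 \cdot \frac{1}{186}}{9} = - \frac{8}{9} + \frac{1}{9} \cdot \frac{11}{62} = - \frac{8}{9} + \frac{11}{558} = - \frac{485}{558} \approx -0.86918$)
$D + M{\left(\frac{42}{79} - \frac{60}{36},35 \right)} = - \frac{485}{558} + \left(\frac{42}{79} - \frac{60}{36}\right) = - \frac{485}{558} + \left(42 \cdot \frac{1}{79} - \frac{5}{3}\right) = - \frac{485}{558} + \left(\frac{42}{79} - \frac{5}{3}\right) = - \frac{485}{558} - \frac{269}{237} = - \frac{88349}{44082}$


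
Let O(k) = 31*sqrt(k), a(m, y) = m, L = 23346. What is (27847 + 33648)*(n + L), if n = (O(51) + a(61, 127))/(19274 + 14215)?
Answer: 788178647725/549 + 1906345*sqrt(51)/33489 ≈ 1.4357e+9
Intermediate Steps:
n = 1/549 + 31*sqrt(51)/33489 (n = (31*sqrt(51) + 61)/(19274 + 14215) = (61 + 31*sqrt(51))/33489 = (61 + 31*sqrt(51))*(1/33489) = 1/549 + 31*sqrt(51)/33489 ≈ 0.0084321)
(27847 + 33648)*(n + L) = (27847 + 33648)*((1/549 + 31*sqrt(51)/33489) + 23346) = 61495*(12816955/549 + 31*sqrt(51)/33489) = 788178647725/549 + 1906345*sqrt(51)/33489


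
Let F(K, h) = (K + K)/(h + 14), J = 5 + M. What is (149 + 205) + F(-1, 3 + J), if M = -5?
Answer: 6016/17 ≈ 353.88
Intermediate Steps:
J = 0 (J = 5 - 5 = 0)
F(K, h) = 2*K/(14 + h) (F(K, h) = (2*K)/(14 + h) = 2*K/(14 + h))
(149 + 205) + F(-1, 3 + J) = (149 + 205) + 2*(-1)/(14 + (3 + 0)) = 354 + 2*(-1)/(14 + 3) = 354 + 2*(-1)/17 = 354 + 2*(-1)*(1/17) = 354 - 2/17 = 6016/17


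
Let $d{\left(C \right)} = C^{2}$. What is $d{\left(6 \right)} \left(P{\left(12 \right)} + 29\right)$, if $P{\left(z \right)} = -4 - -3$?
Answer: $1008$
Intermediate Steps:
$P{\left(z \right)} = -1$ ($P{\left(z \right)} = -4 + 3 = -1$)
$d{\left(6 \right)} \left(P{\left(12 \right)} + 29\right) = 6^{2} \left(-1 + 29\right) = 36 \cdot 28 = 1008$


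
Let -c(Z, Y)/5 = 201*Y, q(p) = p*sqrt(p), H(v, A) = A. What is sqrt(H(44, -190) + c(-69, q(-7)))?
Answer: sqrt(-190 + 7035*I*sqrt(7)) ≈ 95.979 + 96.964*I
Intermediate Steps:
q(p) = p**(3/2)
c(Z, Y) = -1005*Y
sqrt(H(44, -190) + c(-69, q(-7))) = sqrt(-190 - (-7035)*I*sqrt(7)) = sqrt(-190 + 7035*I*sqrt(7))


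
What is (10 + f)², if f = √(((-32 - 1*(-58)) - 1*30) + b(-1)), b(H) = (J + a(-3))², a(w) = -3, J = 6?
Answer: (10 + √5)² ≈ 149.72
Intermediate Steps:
b(H) = 9 (b(H) = (6 - 3)² = 3² = 9)
f = √5 (f = √(((-32 - 1*(-58)) - 1*30) + 9) = √(((-32 + 58) - 30) + 9) = √((26 - 30) + 9) = √(-4 + 9) = √5 ≈ 2.2361)
(10 + f)² = (10 + √5)²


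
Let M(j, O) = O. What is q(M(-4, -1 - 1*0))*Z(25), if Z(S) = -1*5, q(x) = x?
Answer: 5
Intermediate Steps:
Z(S) = -5
q(M(-4, -1 - 1*0))*Z(25) = (-1 - 1*0)*(-5) = (-1 + 0)*(-5) = -1*(-5) = 5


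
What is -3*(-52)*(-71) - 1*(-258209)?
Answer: 247133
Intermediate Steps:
-3*(-52)*(-71) - 1*(-258209) = 156*(-71) + 258209 = -11076 + 258209 = 247133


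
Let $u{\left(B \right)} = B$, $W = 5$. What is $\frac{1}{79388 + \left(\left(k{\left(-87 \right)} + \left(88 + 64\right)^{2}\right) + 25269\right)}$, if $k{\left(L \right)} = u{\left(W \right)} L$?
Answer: $\frac{1}{127326} \approx 7.8539 \cdot 10^{-6}$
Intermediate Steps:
$k{\left(L \right)} = 5 L$
$\frac{1}{79388 + \left(\left(k{\left(-87 \right)} + \left(88 + 64\right)^{2}\right) + 25269\right)} = \frac{1}{79388 + \left(\left(5 \left(-87\right) + \left(88 + 64\right)^{2}\right) + 25269\right)} = \frac{1}{79388 + \left(\left(-435 + 152^{2}\right) + 25269\right)} = \frac{1}{79388 + \left(\left(-435 + 23104\right) + 25269\right)} = \frac{1}{79388 + \left(22669 + 25269\right)} = \frac{1}{79388 + 47938} = \frac{1}{127326}$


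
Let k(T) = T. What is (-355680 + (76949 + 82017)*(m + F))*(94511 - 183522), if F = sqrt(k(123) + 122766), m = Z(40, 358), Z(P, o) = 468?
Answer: -6590410756488 - 14149722626*sqrt(122889) ≈ -1.1551e+13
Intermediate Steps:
m = 468
F = sqrt(122889) (F = sqrt(123 + 122766) = sqrt(122889) ≈ 350.56)
(-355680 + (76949 + 82017)*(m + F))*(94511 - 183522) = (-355680 + (76949 + 82017)*(468 + sqrt(122889)))*(94511 - 183522) = (-355680 + 158966*(468 + sqrt(122889)))*(-89011) = (-355680 + (74396088 + 158966*sqrt(122889)))*(-89011) = (74040408 + 158966*sqrt(122889))*(-89011) = -6590410756488 - 14149722626*sqrt(122889)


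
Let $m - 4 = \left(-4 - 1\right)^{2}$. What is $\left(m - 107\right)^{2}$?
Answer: $6084$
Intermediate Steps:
$m = 29$ ($m = 4 + \left(-4 - 1\right)^{2} = 4 + \left(-5\right)^{2} = 4 + 25 = 29$)
$\left(m - 107\right)^{2} = \left(29 - 107\right)^{2} = \left(-78\right)^{2} = 6084$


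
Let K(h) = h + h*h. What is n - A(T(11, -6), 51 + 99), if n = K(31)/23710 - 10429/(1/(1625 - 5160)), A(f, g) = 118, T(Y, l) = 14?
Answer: 437051136931/11855 ≈ 3.6866e+7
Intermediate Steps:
K(h) = h + h²
n = 437052535821/11855 (n = (31*(1 + 31))/23710 - 10429/(1/(1625 - 5160)) = (31*32)*(1/23710) - 10429/(1/(-3535)) = 992*(1/23710) - 10429/(-1/3535) = 496/11855 - 10429*(-3535) = 496/11855 + 36866515 = 437052535821/11855 ≈ 3.6866e+7)
n - A(T(11, -6), 51 + 99) = 437052535821/11855 - 1*118 = 437052535821/11855 - 118 = 437051136931/11855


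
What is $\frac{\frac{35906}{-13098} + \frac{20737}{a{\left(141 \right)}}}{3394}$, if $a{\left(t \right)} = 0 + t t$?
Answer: $- \frac{36852830}{73650178431} \approx -0.00050038$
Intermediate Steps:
$a{\left(t \right)} = t^{2}$ ($a{\left(t \right)} = 0 + t^{2} = t^{2}$)
$\frac{\frac{35906}{-13098} + \frac{20737}{a{\left(141 \right)}}}{3394} = \frac{\frac{35906}{-13098} + \frac{20737}{141^{2}}}{3394} = \left(35906 \left(- \frac{1}{13098}\right) + \frac{20737}{19881}\right) \frac{1}{3394} = \left(- \frac{17953}{6549} + 20737 \cdot \frac{1}{19881}\right) \frac{1}{3394} = \left(- \frac{17953}{6549} + \frac{20737}{19881}\right) \frac{1}{3394} = \left(- \frac{73705660}{43400223}\right) \frac{1}{3394} = - \frac{36852830}{73650178431}$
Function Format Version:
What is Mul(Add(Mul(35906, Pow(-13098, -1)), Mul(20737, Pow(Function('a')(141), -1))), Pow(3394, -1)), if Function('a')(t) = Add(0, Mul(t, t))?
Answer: Rational(-36852830, 73650178431) ≈ -0.00050038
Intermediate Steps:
Function('a')(t) = Pow(t, 2) (Function('a')(t) = Add(0, Pow(t, 2)) = Pow(t, 2))
Mul(Add(Mul(35906, Pow(-13098, -1)), Mul(20737, Pow(Function('a')(141), -1))), Pow(3394, -1)) = Mul(Add(Mul(35906, Pow(-13098, -1)), Mul(20737, Pow(Pow(141, 2), -1))), Pow(3394, -1)) = Mul(Add(Mul(35906, Rational(-1, 13098)), Mul(20737, Pow(19881, -1))), Rational(1, 3394)) = Mul(Add(Rational(-17953, 6549), Mul(20737, Rational(1, 19881))), Rational(1, 3394)) = Mul(Add(Rational(-17953, 6549), Rational(20737, 19881)), Rational(1, 3394)) = Mul(Rational(-73705660, 43400223), Rational(1, 3394)) = Rational(-36852830, 73650178431)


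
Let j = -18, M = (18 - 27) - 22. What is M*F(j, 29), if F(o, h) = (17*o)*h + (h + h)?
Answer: 273296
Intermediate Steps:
M = -31 (M = -9 - 22 = -31)
F(o, h) = 2*h + 17*h*o (F(o, h) = 17*h*o + 2*h = 2*h + 17*h*o)
M*F(j, 29) = -899*(2 + 17*(-18)) = -899*(2 - 306) = -899*(-304) = -31*(-8816) = 273296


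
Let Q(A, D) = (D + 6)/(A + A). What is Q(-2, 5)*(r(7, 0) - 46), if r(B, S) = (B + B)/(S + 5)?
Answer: 594/5 ≈ 118.80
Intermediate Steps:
Q(A, D) = (6 + D)/(2*A) (Q(A, D) = (6 + D)/((2*A)) = (6 + D)*(1/(2*A)) = (6 + D)/(2*A))
r(B, S) = 2*B/(5 + S) (r(B, S) = (2*B)/(5 + S) = 2*B/(5 + S))
Q(-2, 5)*(r(7, 0) - 46) = ((1/2)*(6 + 5)/(-2))*(2*7/(5 + 0) - 46) = ((1/2)*(-1/2)*11)*(2*7/5 - 46) = -11*(2*7*(1/5) - 46)/4 = -11*(14/5 - 46)/4 = -11/4*(-216/5) = 594/5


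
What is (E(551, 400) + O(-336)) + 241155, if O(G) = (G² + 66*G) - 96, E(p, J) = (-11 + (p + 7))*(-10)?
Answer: 326309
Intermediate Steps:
E(p, J) = 40 - 10*p (E(p, J) = (-11 + (7 + p))*(-10) = (-4 + p)*(-10) = 40 - 10*p)
O(G) = -96 + G² + 66*G
(E(551, 400) + O(-336)) + 241155 = ((40 - 10*551) + (-96 + (-336)² + 66*(-336))) + 241155 = ((40 - 5510) + (-96 + 112896 - 22176)) + 241155 = (-5470 + 90624) + 241155 = 85154 + 241155 = 326309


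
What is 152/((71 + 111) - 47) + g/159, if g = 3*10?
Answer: 9406/7155 ≈ 1.3146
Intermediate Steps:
g = 30
152/((71 + 111) - 47) + g/159 = 152/((71 + 111) - 47) + 30/159 = 152/(182 - 47) + 30*(1/159) = 152/135 + 10/53 = 9406/7155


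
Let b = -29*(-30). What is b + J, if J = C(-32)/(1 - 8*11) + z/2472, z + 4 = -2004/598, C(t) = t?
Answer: 9328009865/10717356 ≈ 870.37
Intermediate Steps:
z = -2198/299 (z = -4 - 2004/598 = -4 - 2004*1/598 = -4 - 1002/299 = -2198/299 ≈ -7.3512)
J = 3910145/10717356 (J = -32/(1 - 8*11) - 2198/299/2472 = -32/(1 - 88) - 2198/299*1/2472 = -32/(-87) - 1099/369564 = -32*(-1/87) - 1099/369564 = 32/87 - 1099/369564 = 3910145/10717356 ≈ 0.36484)
b = 870
b + J = 870 + 3910145/10717356 = 9328009865/10717356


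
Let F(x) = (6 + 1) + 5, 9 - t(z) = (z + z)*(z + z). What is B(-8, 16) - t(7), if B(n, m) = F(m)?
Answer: 199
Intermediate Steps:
t(z) = 9 - 4*z**2 (t(z) = 9 - (z + z)*(z + z) = 9 - 2*z*2*z = 9 - 4*z**2)
F(x) = 12 (F(x) = 7 + 5 = 12)
B(n, m) = 12
B(-8, 16) - t(7) = 12 - (9 - 4*7**2) = 12 - (9 - 4*49) = 12 - (9 - 196) = 12 - 1*(-187) = 12 + 187 = 199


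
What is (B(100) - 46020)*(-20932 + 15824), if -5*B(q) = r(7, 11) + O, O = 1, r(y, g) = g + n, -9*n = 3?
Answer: 705246236/3 ≈ 2.3508e+8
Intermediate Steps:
n = -⅓ (n = -⅑*3 = -⅓ ≈ -0.33333)
r(y, g) = -⅓ + g (r(y, g) = g - ⅓ = -⅓ + g)
B(q) = -7/3 (B(q) = -((-⅓ + 11) + 1)/5 = -(32/3 + 1)/5 = -⅕*35/3 = -7/3)
(B(100) - 46020)*(-20932 + 15824) = (-7/3 - 46020)*(-20932 + 15824) = -138067/3*(-5108) = 705246236/3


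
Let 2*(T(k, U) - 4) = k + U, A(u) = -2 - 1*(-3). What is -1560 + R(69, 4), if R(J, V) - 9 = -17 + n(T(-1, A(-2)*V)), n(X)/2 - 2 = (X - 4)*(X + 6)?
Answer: -3059/2 ≈ -1529.5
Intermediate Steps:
A(u) = 1 (A(u) = -2 + 3 = 1)
T(k, U) = 4 + U/2 + k/2 (T(k, U) = 4 + (k + U)/2 = 4 + (U + k)/2 = 4 + (U/2 + k/2) = 4 + U/2 + k/2)
n(X) = 4 + 2*(-4 + X)*(6 + X) (n(X) = 4 + 2*((X - 4)*(X + 6)) = 4 + 2*((-4 + X)*(6 + X)) = 4 + 2*(-4 + X)*(6 + X))
R(J, V) = -38 + 2*V + 2*(7/2 + V/2)² (R(J, V) = 9 + (-17 + (-44 + 2*(4 + (1*V)/2 + (½)*(-1))² + 4*(4 + (1*V)/2 + (½)*(-1)))) = 9 + (-17 + (-44 + 2*(4 + V/2 - ½)² + 4*(4 + V/2 - ½))) = 9 + (-17 + (-44 + 2*(7/2 + V/2)² + 4*(7/2 + V/2))) = 9 + (-17 + (-44 + 2*(7/2 + V/2)² + (14 + 2*V))) = 9 + (-17 + (-30 + 2*V + 2*(7/2 + V/2)²)) = 9 + (-47 + 2*V + 2*(7/2 + V/2)²) = -38 + 2*V + 2*(7/2 + V/2)²)
-1560 + R(69, 4) = -1560 + (-27/2 + (½)*4² + 9*4) = -1560 + (-27/2 + (½)*16 + 36) = -1560 + (-27/2 + 8 + 36) = -1560 + 61/2 = -3059/2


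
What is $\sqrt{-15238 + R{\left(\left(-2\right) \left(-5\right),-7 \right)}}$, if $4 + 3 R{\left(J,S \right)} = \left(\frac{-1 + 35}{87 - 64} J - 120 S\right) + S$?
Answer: $\frac{i \sqrt{7912115}}{23} \approx 122.3 i$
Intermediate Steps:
$R{\left(J,S \right)} = - \frac{4}{3} - \frac{119 S}{3} + \frac{34 J}{69}$ ($R{\left(J,S \right)} = - \frac{4}{3} + \frac{\left(\frac{-1 + 35}{87 - 64} J - 120 S\right) + S}{3} = - \frac{4}{3} + \frac{\left(\frac{34}{23} J - 120 S\right) + S}{3} = - \frac{4}{3} + \frac{\left(34 \cdot \frac{1}{23} J - 120 S\right) + S}{3} = - \frac{4}{3} + \frac{\left(\frac{34 J}{23} - 120 S\right) + S}{3} = - \frac{4}{3} + \frac{\left(- 120 S + \frac{34 J}{23}\right) + S}{3} = - \frac{4}{3} + \frac{- 119 S + \frac{34 J}{23}}{3} = - \frac{4}{3} + \left(- \frac{119 S}{3} + \frac{34 J}{69}\right) = - \frac{4}{3} - \frac{119 S}{3} + \frac{34 J}{69}$)
$\sqrt{-15238 + R{\left(\left(-2\right) \left(-5\right),-7 \right)}} = \sqrt{-15238 - \left(- \frac{829}{3} - \left(- \frac{68}{69}\right) \left(-5\right)\right)} = \sqrt{-15238 + \left(- \frac{4}{3} + \frac{833}{3} + \frac{34}{69} \cdot 10\right)} = \sqrt{-15238 + \left(- \frac{4}{3} + \frac{833}{3} + \frac{340}{69}\right)} = \sqrt{-15238 + \frac{6469}{23}} = \sqrt{- \frac{344005}{23}} = \frac{i \sqrt{7912115}}{23}$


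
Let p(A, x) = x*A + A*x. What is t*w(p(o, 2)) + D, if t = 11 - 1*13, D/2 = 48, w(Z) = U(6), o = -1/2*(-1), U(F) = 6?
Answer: 84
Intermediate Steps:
o = ½ (o = -1*½*(-1) = -½*(-1) = ½ ≈ 0.50000)
p(A, x) = 2*A*x (p(A, x) = A*x + A*x = 2*A*x)
w(Z) = 6
D = 96 (D = 2*48 = 96)
t = -2 (t = 11 - 13 = -2)
t*w(p(o, 2)) + D = -2*6 + 96 = -12 + 96 = 84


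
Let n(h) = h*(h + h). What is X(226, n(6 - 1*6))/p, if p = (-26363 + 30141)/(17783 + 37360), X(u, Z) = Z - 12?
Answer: -330858/1889 ≈ -175.15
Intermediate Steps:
n(h) = 2*h**2 (n(h) = h*(2*h) = 2*h**2)
X(u, Z) = -12 + Z
p = 3778/55143 ≈ 0.068513
X(226, n(6 - 1*6))/p = (-12 + 2*(6 - 1*6)**2)/(3778/55143) = (-12 + 2*(6 - 6)**2)*(55143/3778) = (-12 + 2*0**2)*(55143/3778) = (-12 + 2*0)*(55143/3778) = (-12 + 0)*(55143/3778) = -12*55143/3778 = -330858/1889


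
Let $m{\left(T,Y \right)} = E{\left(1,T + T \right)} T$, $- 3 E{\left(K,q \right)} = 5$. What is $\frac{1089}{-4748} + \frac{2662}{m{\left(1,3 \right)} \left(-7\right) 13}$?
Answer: $\frac{37422033}{2160340} \approx 17.322$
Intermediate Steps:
$E{\left(K,q \right)} = - \frac{5}{3}$ ($E{\left(K,q \right)} = \left(- \frac{1}{3}\right) 5 = - \frac{5}{3}$)
$m{\left(T,Y \right)} = - \frac{5 T}{3}$
$\frac{1089}{-4748} + \frac{2662}{m{\left(1,3 \right)} \left(-7\right) 13} = \frac{1089}{-4748} + \frac{2662}{\left(- \frac{5}{3}\right) 1 \left(-7\right) 13} = 1089 \left(- \frac{1}{4748}\right) + \frac{2662}{\left(- \frac{5}{3}\right) \left(-7\right) 13} = - \frac{1089}{4748} + \frac{2662}{\frac{35}{3} \cdot 13} = - \frac{1089}{4748} + \frac{2662}{\frac{455}{3}} = - \frac{1089}{4748} + 2662 \cdot \frac{3}{455} = - \frac{1089}{4748} + \frac{7986}{455} = \frac{37422033}{2160340}$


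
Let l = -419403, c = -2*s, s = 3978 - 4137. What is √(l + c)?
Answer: 3*I*√46565 ≈ 647.37*I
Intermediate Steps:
s = -159
c = 318 (c = -2*(-159) = 318)
√(l + c) = √(-419403 + 318) = √(-419085) = 3*I*√46565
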